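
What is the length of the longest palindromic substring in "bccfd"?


Input: "bccfd"
Checking substrings for palindromes:
  [1:3] "cc" (len 2) => palindrome
Longest palindromic substring: "cc" with length 2

2


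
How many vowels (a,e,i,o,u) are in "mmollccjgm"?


Input: mmollccjgm
Checking each character:
  'm' at position 0: consonant
  'm' at position 1: consonant
  'o' at position 2: vowel (running total: 1)
  'l' at position 3: consonant
  'l' at position 4: consonant
  'c' at position 5: consonant
  'c' at position 6: consonant
  'j' at position 7: consonant
  'g' at position 8: consonant
  'm' at position 9: consonant
Total vowels: 1

1


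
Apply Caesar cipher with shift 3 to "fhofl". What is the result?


Caesar cipher: shift "fhofl" by 3
  'f' (pos 5) + 3 = pos 8 = 'i'
  'h' (pos 7) + 3 = pos 10 = 'k'
  'o' (pos 14) + 3 = pos 17 = 'r'
  'f' (pos 5) + 3 = pos 8 = 'i'
  'l' (pos 11) + 3 = pos 14 = 'o'
Result: ikrio

ikrio


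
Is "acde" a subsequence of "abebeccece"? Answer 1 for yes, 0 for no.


Check if "acde" is a subsequence of "abebeccece"
Greedy scan:
  Position 0 ('a'): matches sub[0] = 'a'
  Position 1 ('b'): no match needed
  Position 2 ('e'): no match needed
  Position 3 ('b'): no match needed
  Position 4 ('e'): no match needed
  Position 5 ('c'): matches sub[1] = 'c'
  Position 6 ('c'): no match needed
  Position 7 ('e'): no match needed
  Position 8 ('c'): no match needed
  Position 9 ('e'): no match needed
Only matched 2/4 characters => not a subsequence

0


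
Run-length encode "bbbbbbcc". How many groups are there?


Input: bbbbbbcc
Scanning for consecutive runs:
  Group 1: 'b' x 6 (positions 0-5)
  Group 2: 'c' x 2 (positions 6-7)
Total groups: 2

2


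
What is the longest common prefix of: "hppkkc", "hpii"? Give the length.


Words: hppkkc, hpii
  Position 0: all 'h' => match
  Position 1: all 'p' => match
  Position 2: ('p', 'i') => mismatch, stop
LCP = "hp" (length 2)

2


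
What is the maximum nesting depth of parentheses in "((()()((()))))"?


Input: "((()()((()))))"
Tracking depth:
  Position 0 '(': depth becomes 1
  Position 1 '(': depth becomes 2
  Position 2 '(': depth becomes 3
  Position 3 ')': depth becomes 2
  Position 4 '(': depth becomes 3
  Position 5 ')': depth becomes 2
  Position 6 '(': depth becomes 3
  Position 7 '(': depth becomes 4
  Position 8 '(': depth becomes 5
  Position 9 ')': depth becomes 4
  Position 10 ')': depth becomes 3
  Position 11 ')': depth becomes 2
  Position 12 ')': depth becomes 1
  Position 13 ')': depth becomes 0
Maximum depth reached: 5

5


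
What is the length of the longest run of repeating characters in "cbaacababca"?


Input: "cbaacababca"
Scanning for longest run:
  Position 1 ('b'): new char, reset run to 1
  Position 2 ('a'): new char, reset run to 1
  Position 3 ('a'): continues run of 'a', length=2
  Position 4 ('c'): new char, reset run to 1
  Position 5 ('a'): new char, reset run to 1
  Position 6 ('b'): new char, reset run to 1
  Position 7 ('a'): new char, reset run to 1
  Position 8 ('b'): new char, reset run to 1
  Position 9 ('c'): new char, reset run to 1
  Position 10 ('a'): new char, reset run to 1
Longest run: 'a' with length 2

2


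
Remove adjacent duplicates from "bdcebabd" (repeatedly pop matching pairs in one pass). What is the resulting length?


Input: bdcebabd
Stack-based adjacent duplicate removal:
  Read 'b': push. Stack: b
  Read 'd': push. Stack: bd
  Read 'c': push. Stack: bdc
  Read 'e': push. Stack: bdce
  Read 'b': push. Stack: bdceb
  Read 'a': push. Stack: bdceba
  Read 'b': push. Stack: bdcebab
  Read 'd': push. Stack: bdcebabd
Final stack: "bdcebabd" (length 8)

8


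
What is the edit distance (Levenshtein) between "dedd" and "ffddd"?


Computing edit distance: "dedd" -> "ffddd"
DP table:
           f    f    d    d    d
      0    1    2    3    4    5
  d   1    1    2    2    3    4
  e   2    2    2    3    3    4
  d   3    3    3    2    3    3
  d   4    4    4    3    2    3
Edit distance = dp[4][5] = 3

3


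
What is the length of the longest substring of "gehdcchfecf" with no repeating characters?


Input: "gehdcchfecf"
Sliding window (track last position of each char):
  Position 0 ('g'): window [0,0] length 1 -- new best
  Position 1 ('e'): window [0,1] length 2 -- new best
  Position 2 ('h'): window [0,2] length 3 -- new best
  Position 3 ('d'): window [0,3] length 4 -- new best
  Position 4 ('c'): window [0,4] length 5 -- new best
  Position 5 ('c'): repeat (last at 4), move window start to 5
  Position 5 ('c'): window [5,5] length 1
  Position 6 ('h'): window [5,6] length 2
  Position 7 ('f'): window [5,7] length 3
  Position 8 ('e'): window [5,8] length 4
  Position 9 ('c'): repeat (last at 5), move window start to 6
  Position 9 ('c'): window [6,9] length 4
  Position 10 ('f'): repeat (last at 7), move window start to 8
  Position 10 ('f'): window [8,10] length 3
Longest substring with no repeats: "gehdc" with length 5

5


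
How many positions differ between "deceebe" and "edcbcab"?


Comparing "deceebe" and "edcbcab" position by position:
  Position 0: 'd' vs 'e' => DIFFER
  Position 1: 'e' vs 'd' => DIFFER
  Position 2: 'c' vs 'c' => same
  Position 3: 'e' vs 'b' => DIFFER
  Position 4: 'e' vs 'c' => DIFFER
  Position 5: 'b' vs 'a' => DIFFER
  Position 6: 'e' vs 'b' => DIFFER
Positions that differ: 6

6


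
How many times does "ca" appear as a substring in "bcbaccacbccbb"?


Searching for "ca" in "bcbaccacbccbb"
Scanning each position:
  Position 0: "bc" => no
  Position 1: "cb" => no
  Position 2: "ba" => no
  Position 3: "ac" => no
  Position 4: "cc" => no
  Position 5: "ca" => MATCH
  Position 6: "ac" => no
  Position 7: "cb" => no
  Position 8: "bc" => no
  Position 9: "cc" => no
  Position 10: "cb" => no
  Position 11: "bb" => no
Total occurrences: 1

1


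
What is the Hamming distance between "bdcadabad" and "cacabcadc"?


Comparing "bdcadabad" and "cacabcadc" position by position:
  Position 0: 'b' vs 'c' => differ
  Position 1: 'd' vs 'a' => differ
  Position 2: 'c' vs 'c' => same
  Position 3: 'a' vs 'a' => same
  Position 4: 'd' vs 'b' => differ
  Position 5: 'a' vs 'c' => differ
  Position 6: 'b' vs 'a' => differ
  Position 7: 'a' vs 'd' => differ
  Position 8: 'd' vs 'c' => differ
Total differences (Hamming distance): 7

7


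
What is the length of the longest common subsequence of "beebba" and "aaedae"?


LCS of "beebba" and "aaedae"
DP table:
           a    a    e    d    a    e
      0    0    0    0    0    0    0
  b   0    0    0    0    0    0    0
  e   0    0    0    1    1    1    1
  e   0    0    0    1    1    1    2
  b   0    0    0    1    1    1    2
  b   0    0    0    1    1    1    2
  a   0    1    1    1    1    2    2
LCS length = dp[6][6] = 2

2


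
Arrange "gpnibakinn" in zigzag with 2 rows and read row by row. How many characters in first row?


Zigzag "gpnibakinn" into 2 rows:
Placing characters:
  'g' => row 0
  'p' => row 1
  'n' => row 0
  'i' => row 1
  'b' => row 0
  'a' => row 1
  'k' => row 0
  'i' => row 1
  'n' => row 0
  'n' => row 1
Rows:
  Row 0: "gnbkn"
  Row 1: "piain"
First row length: 5

5


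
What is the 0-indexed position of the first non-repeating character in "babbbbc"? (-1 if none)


Input: babbbbc
Character frequencies:
  'a': 1
  'b': 5
  'c': 1
Scanning left to right for freq == 1:
  Position 0 ('b'): freq=5, skip
  Position 1 ('a'): unique! => answer = 1

1


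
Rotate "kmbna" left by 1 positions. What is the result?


Input: "kmbna", rotate left by 1
First 1 characters: "k"
Remaining characters: "mbna"
Concatenate remaining + first: "mbna" + "k" = "mbnak"

mbnak


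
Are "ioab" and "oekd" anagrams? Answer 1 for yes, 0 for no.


Strings: "ioab", "oekd"
Sorted first:  abio
Sorted second: deko
Differ at position 0: 'a' vs 'd' => not anagrams

0


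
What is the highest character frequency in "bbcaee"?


Input: bbcaee
Character counts:
  'a': 1
  'b': 2
  'c': 1
  'e': 2
Maximum frequency: 2

2


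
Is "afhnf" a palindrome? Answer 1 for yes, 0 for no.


Input: afhnf
Reversed: fnhfa
  Compare pos 0 ('a') with pos 4 ('f'): MISMATCH
  Compare pos 1 ('f') with pos 3 ('n'): MISMATCH
Result: not a palindrome

0


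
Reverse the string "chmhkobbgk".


Input: chmhkobbgk
Reading characters right to left:
  Position 9: 'k'
  Position 8: 'g'
  Position 7: 'b'
  Position 6: 'b'
  Position 5: 'o'
  Position 4: 'k'
  Position 3: 'h'
  Position 2: 'm'
  Position 1: 'h'
  Position 0: 'c'
Reversed: kgbbokhmhc

kgbbokhmhc


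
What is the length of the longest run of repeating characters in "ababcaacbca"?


Input: "ababcaacbca"
Scanning for longest run:
  Position 1 ('b'): new char, reset run to 1
  Position 2 ('a'): new char, reset run to 1
  Position 3 ('b'): new char, reset run to 1
  Position 4 ('c'): new char, reset run to 1
  Position 5 ('a'): new char, reset run to 1
  Position 6 ('a'): continues run of 'a', length=2
  Position 7 ('c'): new char, reset run to 1
  Position 8 ('b'): new char, reset run to 1
  Position 9 ('c'): new char, reset run to 1
  Position 10 ('a'): new char, reset run to 1
Longest run: 'a' with length 2

2


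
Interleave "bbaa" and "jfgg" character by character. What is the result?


Interleaving "bbaa" and "jfgg":
  Position 0: 'b' from first, 'j' from second => "bj"
  Position 1: 'b' from first, 'f' from second => "bf"
  Position 2: 'a' from first, 'g' from second => "ag"
  Position 3: 'a' from first, 'g' from second => "ag"
Result: bjbfagag

bjbfagag


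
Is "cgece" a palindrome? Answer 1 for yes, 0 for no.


Input: cgece
Reversed: ecegc
  Compare pos 0 ('c') with pos 4 ('e'): MISMATCH
  Compare pos 1 ('g') with pos 3 ('c'): MISMATCH
Result: not a palindrome

0


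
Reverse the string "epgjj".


Input: epgjj
Reading characters right to left:
  Position 4: 'j'
  Position 3: 'j'
  Position 2: 'g'
  Position 1: 'p'
  Position 0: 'e'
Reversed: jjgpe

jjgpe


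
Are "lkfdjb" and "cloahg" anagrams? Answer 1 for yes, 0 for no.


Strings: "lkfdjb", "cloahg"
Sorted first:  bdfjkl
Sorted second: acghlo
Differ at position 0: 'b' vs 'a' => not anagrams

0


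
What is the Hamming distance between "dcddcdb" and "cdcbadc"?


Comparing "dcddcdb" and "cdcbadc" position by position:
  Position 0: 'd' vs 'c' => differ
  Position 1: 'c' vs 'd' => differ
  Position 2: 'd' vs 'c' => differ
  Position 3: 'd' vs 'b' => differ
  Position 4: 'c' vs 'a' => differ
  Position 5: 'd' vs 'd' => same
  Position 6: 'b' vs 'c' => differ
Total differences (Hamming distance): 6

6


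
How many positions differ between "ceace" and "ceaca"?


Comparing "ceace" and "ceaca" position by position:
  Position 0: 'c' vs 'c' => same
  Position 1: 'e' vs 'e' => same
  Position 2: 'a' vs 'a' => same
  Position 3: 'c' vs 'c' => same
  Position 4: 'e' vs 'a' => DIFFER
Positions that differ: 1

1


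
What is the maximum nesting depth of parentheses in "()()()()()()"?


Input: "()()()()()()"
Tracking depth:
  Position 0 '(': depth becomes 1
  Position 1 ')': depth becomes 0
  Position 2 '(': depth becomes 1
  Position 3 ')': depth becomes 0
  Position 4 '(': depth becomes 1
  Position 5 ')': depth becomes 0
  Position 6 '(': depth becomes 1
  Position 7 ')': depth becomes 0
  Position 8 '(': depth becomes 1
  Position 9 ')': depth becomes 0
  Position 10 '(': depth becomes 1
  Position 11 ')': depth becomes 0
Maximum depth reached: 1

1


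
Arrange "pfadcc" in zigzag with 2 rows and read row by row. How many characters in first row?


Zigzag "pfadcc" into 2 rows:
Placing characters:
  'p' => row 0
  'f' => row 1
  'a' => row 0
  'd' => row 1
  'c' => row 0
  'c' => row 1
Rows:
  Row 0: "pac"
  Row 1: "fdc"
First row length: 3

3


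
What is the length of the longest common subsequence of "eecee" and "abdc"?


LCS of "eecee" and "abdc"
DP table:
           a    b    d    c
      0    0    0    0    0
  e   0    0    0    0    0
  e   0    0    0    0    0
  c   0    0    0    0    1
  e   0    0    0    0    1
  e   0    0    0    0    1
LCS length = dp[5][4] = 1

1


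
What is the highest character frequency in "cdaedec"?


Input: cdaedec
Character counts:
  'a': 1
  'c': 2
  'd': 2
  'e': 2
Maximum frequency: 2

2


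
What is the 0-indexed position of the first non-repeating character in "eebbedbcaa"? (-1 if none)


Input: eebbedbcaa
Character frequencies:
  'a': 2
  'b': 3
  'c': 1
  'd': 1
  'e': 3
Scanning left to right for freq == 1:
  Position 0 ('e'): freq=3, skip
  Position 1 ('e'): freq=3, skip
  Position 2 ('b'): freq=3, skip
  Position 3 ('b'): freq=3, skip
  Position 4 ('e'): freq=3, skip
  Position 5 ('d'): unique! => answer = 5

5


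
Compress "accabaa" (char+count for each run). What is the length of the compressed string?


Input: accabaa
Runs:
  'a' x 1 => "a1"
  'c' x 2 => "c2"
  'a' x 1 => "a1"
  'b' x 1 => "b1"
  'a' x 2 => "a2"
Compressed: "a1c2a1b1a2"
Compressed length: 10

10


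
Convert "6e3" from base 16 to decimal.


Input: "6e3" in base 16
Positional expansion:
  Digit '6' (value 6) x 16^2 = 1536
  Digit 'e' (value 14) x 16^1 = 224
  Digit '3' (value 3) x 16^0 = 3
Sum = 1763

1763


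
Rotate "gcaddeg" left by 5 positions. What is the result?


Input: "gcaddeg", rotate left by 5
First 5 characters: "gcadd"
Remaining characters: "eg"
Concatenate remaining + first: "eg" + "gcadd" = "eggcadd"

eggcadd


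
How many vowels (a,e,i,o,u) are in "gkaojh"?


Input: gkaojh
Checking each character:
  'g' at position 0: consonant
  'k' at position 1: consonant
  'a' at position 2: vowel (running total: 1)
  'o' at position 3: vowel (running total: 2)
  'j' at position 4: consonant
  'h' at position 5: consonant
Total vowels: 2

2


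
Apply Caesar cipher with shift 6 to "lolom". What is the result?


Caesar cipher: shift "lolom" by 6
  'l' (pos 11) + 6 = pos 17 = 'r'
  'o' (pos 14) + 6 = pos 20 = 'u'
  'l' (pos 11) + 6 = pos 17 = 'r'
  'o' (pos 14) + 6 = pos 20 = 'u'
  'm' (pos 12) + 6 = pos 18 = 's'
Result: rurus

rurus


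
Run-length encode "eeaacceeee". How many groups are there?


Input: eeaacceeee
Scanning for consecutive runs:
  Group 1: 'e' x 2 (positions 0-1)
  Group 2: 'a' x 2 (positions 2-3)
  Group 3: 'c' x 2 (positions 4-5)
  Group 4: 'e' x 4 (positions 6-9)
Total groups: 4

4


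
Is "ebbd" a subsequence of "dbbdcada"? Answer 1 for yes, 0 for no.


Check if "ebbd" is a subsequence of "dbbdcada"
Greedy scan:
  Position 0 ('d'): no match needed
  Position 1 ('b'): no match needed
  Position 2 ('b'): no match needed
  Position 3 ('d'): no match needed
  Position 4 ('c'): no match needed
  Position 5 ('a'): no match needed
  Position 6 ('d'): no match needed
  Position 7 ('a'): no match needed
Only matched 0/4 characters => not a subsequence

0


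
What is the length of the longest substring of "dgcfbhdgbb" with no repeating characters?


Input: "dgcfbhdgbb"
Sliding window (track last position of each char):
  Position 0 ('d'): window [0,0] length 1 -- new best
  Position 1 ('g'): window [0,1] length 2 -- new best
  Position 2 ('c'): window [0,2] length 3 -- new best
  Position 3 ('f'): window [0,3] length 4 -- new best
  Position 4 ('b'): window [0,4] length 5 -- new best
  Position 5 ('h'): window [0,5] length 6 -- new best
  Position 6 ('d'): repeat (last at 0), move window start to 1
  Position 6 ('d'): window [1,6] length 6
  Position 7 ('g'): repeat (last at 1), move window start to 2
  Position 7 ('g'): window [2,7] length 6
  Position 8 ('b'): repeat (last at 4), move window start to 5
  Position 8 ('b'): window [5,8] length 4
  Position 9 ('b'): repeat (last at 8), move window start to 9
  Position 9 ('b'): window [9,9] length 1
Longest substring with no repeats: "dgcfbh" with length 6

6


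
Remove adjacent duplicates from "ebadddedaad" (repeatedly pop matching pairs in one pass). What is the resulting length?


Input: ebadddedaad
Stack-based adjacent duplicate removal:
  Read 'e': push. Stack: e
  Read 'b': push. Stack: eb
  Read 'a': push. Stack: eba
  Read 'd': push. Stack: ebad
  Read 'd': matches stack top 'd' => pop. Stack: eba
  Read 'd': push. Stack: ebad
  Read 'e': push. Stack: ebade
  Read 'd': push. Stack: ebaded
  Read 'a': push. Stack: ebadeda
  Read 'a': matches stack top 'a' => pop. Stack: ebaded
  Read 'd': matches stack top 'd' => pop. Stack: ebade
Final stack: "ebade" (length 5)

5


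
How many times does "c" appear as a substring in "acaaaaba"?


Searching for "c" in "acaaaaba"
Scanning each position:
  Position 0: "a" => no
  Position 1: "c" => MATCH
  Position 2: "a" => no
  Position 3: "a" => no
  Position 4: "a" => no
  Position 5: "a" => no
  Position 6: "b" => no
  Position 7: "a" => no
Total occurrences: 1

1


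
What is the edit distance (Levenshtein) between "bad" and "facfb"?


Computing edit distance: "bad" -> "facfb"
DP table:
           f    a    c    f    b
      0    1    2    3    4    5
  b   1    1    2    3    4    4
  a   2    2    1    2    3    4
  d   3    3    2    2    3    4
Edit distance = dp[3][5] = 4

4


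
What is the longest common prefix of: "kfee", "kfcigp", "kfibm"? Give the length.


Words: kfee, kfcigp, kfibm
  Position 0: all 'k' => match
  Position 1: all 'f' => match
  Position 2: ('e', 'c', 'i') => mismatch, stop
LCP = "kf" (length 2)

2


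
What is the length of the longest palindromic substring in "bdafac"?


Input: "bdafac"
Checking substrings for palindromes:
  [2:5] "afa" (len 3) => palindrome
Longest palindromic substring: "afa" with length 3

3


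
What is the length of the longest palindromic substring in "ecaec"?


Input: "ecaec"
Checking substrings for palindromes:
  No multi-char palindromic substrings found
Longest palindromic substring: "e" with length 1

1


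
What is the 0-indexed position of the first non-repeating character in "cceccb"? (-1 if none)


Input: cceccb
Character frequencies:
  'b': 1
  'c': 4
  'e': 1
Scanning left to right for freq == 1:
  Position 0 ('c'): freq=4, skip
  Position 1 ('c'): freq=4, skip
  Position 2 ('e'): unique! => answer = 2

2


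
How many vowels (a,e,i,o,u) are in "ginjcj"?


Input: ginjcj
Checking each character:
  'g' at position 0: consonant
  'i' at position 1: vowel (running total: 1)
  'n' at position 2: consonant
  'j' at position 3: consonant
  'c' at position 4: consonant
  'j' at position 5: consonant
Total vowels: 1

1


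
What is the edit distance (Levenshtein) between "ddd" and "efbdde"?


Computing edit distance: "ddd" -> "efbdde"
DP table:
           e    f    b    d    d    e
      0    1    2    3    4    5    6
  d   1    1    2    3    3    4    5
  d   2    2    2    3    3    3    4
  d   3    3    3    3    3    3    4
Edit distance = dp[3][6] = 4

4


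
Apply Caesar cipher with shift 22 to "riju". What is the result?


Caesar cipher: shift "riju" by 22
  'r' (pos 17) + 22 = pos 13 = 'n'
  'i' (pos 8) + 22 = pos 4 = 'e'
  'j' (pos 9) + 22 = pos 5 = 'f'
  'u' (pos 20) + 22 = pos 16 = 'q'
Result: nefq

nefq


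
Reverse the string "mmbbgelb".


Input: mmbbgelb
Reading characters right to left:
  Position 7: 'b'
  Position 6: 'l'
  Position 5: 'e'
  Position 4: 'g'
  Position 3: 'b'
  Position 2: 'b'
  Position 1: 'm'
  Position 0: 'm'
Reversed: blegbbmm

blegbbmm


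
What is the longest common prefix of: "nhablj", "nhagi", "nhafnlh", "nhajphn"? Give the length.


Words: nhablj, nhagi, nhafnlh, nhajphn
  Position 0: all 'n' => match
  Position 1: all 'h' => match
  Position 2: all 'a' => match
  Position 3: ('b', 'g', 'f', 'j') => mismatch, stop
LCP = "nha" (length 3)

3


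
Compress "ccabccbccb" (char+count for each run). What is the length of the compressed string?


Input: ccabccbccb
Runs:
  'c' x 2 => "c2"
  'a' x 1 => "a1"
  'b' x 1 => "b1"
  'c' x 2 => "c2"
  'b' x 1 => "b1"
  'c' x 2 => "c2"
  'b' x 1 => "b1"
Compressed: "c2a1b1c2b1c2b1"
Compressed length: 14

14


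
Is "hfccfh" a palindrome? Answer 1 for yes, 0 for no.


Input: hfccfh
Reversed: hfccfh
  Compare pos 0 ('h') with pos 5 ('h'): match
  Compare pos 1 ('f') with pos 4 ('f'): match
  Compare pos 2 ('c') with pos 3 ('c'): match
Result: palindrome

1


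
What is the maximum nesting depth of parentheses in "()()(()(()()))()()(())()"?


Input: "()()(()(()()))()()(())()"
Tracking depth:
  Position 0 '(': depth becomes 1
  Position 1 ')': depth becomes 0
  Position 2 '(': depth becomes 1
  Position 3 ')': depth becomes 0
  Position 4 '(': depth becomes 1
  Position 5 '(': depth becomes 2
  Position 6 ')': depth becomes 1
  Position 7 '(': depth becomes 2
  Position 8 '(': depth becomes 3
  Position 9 ')': depth becomes 2
  Position 10 '(': depth becomes 3
  Position 11 ')': depth becomes 2
  Position 12 ')': depth becomes 1
  Position 13 ')': depth becomes 0
  Position 14 '(': depth becomes 1
  Position 15 ')': depth becomes 0
  Position 16 '(': depth becomes 1
  Position 17 ')': depth becomes 0
  Position 18 '(': depth becomes 1
  Position 19 '(': depth becomes 2
  Position 20 ')': depth becomes 1
  Position 21 ')': depth becomes 0
  Position 22 '(': depth becomes 1
  Position 23 ')': depth becomes 0
Maximum depth reached: 3

3


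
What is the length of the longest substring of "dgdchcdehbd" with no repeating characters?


Input: "dgdchcdehbd"
Sliding window (track last position of each char):
  Position 0 ('d'): window [0,0] length 1 -- new best
  Position 1 ('g'): window [0,1] length 2 -- new best
  Position 2 ('d'): repeat (last at 0), move window start to 1
  Position 2 ('d'): window [1,2] length 2
  Position 3 ('c'): window [1,3] length 3 -- new best
  Position 4 ('h'): window [1,4] length 4 -- new best
  Position 5 ('c'): repeat (last at 3), move window start to 4
  Position 5 ('c'): window [4,5] length 2
  Position 6 ('d'): window [4,6] length 3
  Position 7 ('e'): window [4,7] length 4
  Position 8 ('h'): repeat (last at 4), move window start to 5
  Position 8 ('h'): window [5,8] length 4
  Position 9 ('b'): window [5,9] length 5 -- new best
  Position 10 ('d'): repeat (last at 6), move window start to 7
  Position 10 ('d'): window [7,10] length 4
Longest substring with no repeats: "cdehb" with length 5

5


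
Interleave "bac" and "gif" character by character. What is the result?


Interleaving "bac" and "gif":
  Position 0: 'b' from first, 'g' from second => "bg"
  Position 1: 'a' from first, 'i' from second => "ai"
  Position 2: 'c' from first, 'f' from second => "cf"
Result: bgaicf

bgaicf


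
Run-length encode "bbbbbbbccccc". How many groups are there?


Input: bbbbbbbccccc
Scanning for consecutive runs:
  Group 1: 'b' x 7 (positions 0-6)
  Group 2: 'c' x 5 (positions 7-11)
Total groups: 2

2


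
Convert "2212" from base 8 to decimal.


Input: "2212" in base 8
Positional expansion:
  Digit '2' (value 2) x 8^3 = 1024
  Digit '2' (value 2) x 8^2 = 128
  Digit '1' (value 1) x 8^1 = 8
  Digit '2' (value 2) x 8^0 = 2
Sum = 1162

1162


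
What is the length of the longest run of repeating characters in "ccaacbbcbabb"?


Input: "ccaacbbcbabb"
Scanning for longest run:
  Position 1 ('c'): continues run of 'c', length=2
  Position 2 ('a'): new char, reset run to 1
  Position 3 ('a'): continues run of 'a', length=2
  Position 4 ('c'): new char, reset run to 1
  Position 5 ('b'): new char, reset run to 1
  Position 6 ('b'): continues run of 'b', length=2
  Position 7 ('c'): new char, reset run to 1
  Position 8 ('b'): new char, reset run to 1
  Position 9 ('a'): new char, reset run to 1
  Position 10 ('b'): new char, reset run to 1
  Position 11 ('b'): continues run of 'b', length=2
Longest run: 'c' with length 2

2


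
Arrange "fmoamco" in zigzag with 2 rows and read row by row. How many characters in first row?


Zigzag "fmoamco" into 2 rows:
Placing characters:
  'f' => row 0
  'm' => row 1
  'o' => row 0
  'a' => row 1
  'm' => row 0
  'c' => row 1
  'o' => row 0
Rows:
  Row 0: "fomo"
  Row 1: "mac"
First row length: 4

4


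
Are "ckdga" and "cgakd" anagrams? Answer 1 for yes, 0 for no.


Strings: "ckdga", "cgakd"
Sorted first:  acdgk
Sorted second: acdgk
Sorted forms match => anagrams

1


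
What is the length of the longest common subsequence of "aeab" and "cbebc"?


LCS of "aeab" and "cbebc"
DP table:
           c    b    e    b    c
      0    0    0    0    0    0
  a   0    0    0    0    0    0
  e   0    0    0    1    1    1
  a   0    0    0    1    1    1
  b   0    0    1    1    2    2
LCS length = dp[4][5] = 2

2


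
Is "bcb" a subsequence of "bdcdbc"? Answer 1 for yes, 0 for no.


Check if "bcb" is a subsequence of "bdcdbc"
Greedy scan:
  Position 0 ('b'): matches sub[0] = 'b'
  Position 1 ('d'): no match needed
  Position 2 ('c'): matches sub[1] = 'c'
  Position 3 ('d'): no match needed
  Position 4 ('b'): matches sub[2] = 'b'
  Position 5 ('c'): no match needed
All 3 characters matched => is a subsequence

1


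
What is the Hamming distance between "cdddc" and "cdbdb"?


Comparing "cdddc" and "cdbdb" position by position:
  Position 0: 'c' vs 'c' => same
  Position 1: 'd' vs 'd' => same
  Position 2: 'd' vs 'b' => differ
  Position 3: 'd' vs 'd' => same
  Position 4: 'c' vs 'b' => differ
Total differences (Hamming distance): 2

2


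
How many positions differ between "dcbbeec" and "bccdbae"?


Comparing "dcbbeec" and "bccdbae" position by position:
  Position 0: 'd' vs 'b' => DIFFER
  Position 1: 'c' vs 'c' => same
  Position 2: 'b' vs 'c' => DIFFER
  Position 3: 'b' vs 'd' => DIFFER
  Position 4: 'e' vs 'b' => DIFFER
  Position 5: 'e' vs 'a' => DIFFER
  Position 6: 'c' vs 'e' => DIFFER
Positions that differ: 6

6


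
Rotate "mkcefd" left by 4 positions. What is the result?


Input: "mkcefd", rotate left by 4
First 4 characters: "mkce"
Remaining characters: "fd"
Concatenate remaining + first: "fd" + "mkce" = "fdmkce"

fdmkce


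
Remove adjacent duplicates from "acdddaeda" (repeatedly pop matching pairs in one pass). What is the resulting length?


Input: acdddaeda
Stack-based adjacent duplicate removal:
  Read 'a': push. Stack: a
  Read 'c': push. Stack: ac
  Read 'd': push. Stack: acd
  Read 'd': matches stack top 'd' => pop. Stack: ac
  Read 'd': push. Stack: acd
  Read 'a': push. Stack: acda
  Read 'e': push. Stack: acdae
  Read 'd': push. Stack: acdaed
  Read 'a': push. Stack: acdaeda
Final stack: "acdaeda" (length 7)

7


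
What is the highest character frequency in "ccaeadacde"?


Input: ccaeadacde
Character counts:
  'a': 3
  'c': 3
  'd': 2
  'e': 2
Maximum frequency: 3

3


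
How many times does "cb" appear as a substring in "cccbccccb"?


Searching for "cb" in "cccbccccb"
Scanning each position:
  Position 0: "cc" => no
  Position 1: "cc" => no
  Position 2: "cb" => MATCH
  Position 3: "bc" => no
  Position 4: "cc" => no
  Position 5: "cc" => no
  Position 6: "cc" => no
  Position 7: "cb" => MATCH
Total occurrences: 2

2


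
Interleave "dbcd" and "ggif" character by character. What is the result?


Interleaving "dbcd" and "ggif":
  Position 0: 'd' from first, 'g' from second => "dg"
  Position 1: 'b' from first, 'g' from second => "bg"
  Position 2: 'c' from first, 'i' from second => "ci"
  Position 3: 'd' from first, 'f' from second => "df"
Result: dgbgcidf

dgbgcidf


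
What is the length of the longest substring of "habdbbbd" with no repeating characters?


Input: "habdbbbd"
Sliding window (track last position of each char):
  Position 0 ('h'): window [0,0] length 1 -- new best
  Position 1 ('a'): window [0,1] length 2 -- new best
  Position 2 ('b'): window [0,2] length 3 -- new best
  Position 3 ('d'): window [0,3] length 4 -- new best
  Position 4 ('b'): repeat (last at 2), move window start to 3
  Position 4 ('b'): window [3,4] length 2
  Position 5 ('b'): repeat (last at 4), move window start to 5
  Position 5 ('b'): window [5,5] length 1
  Position 6 ('b'): repeat (last at 5), move window start to 6
  Position 6 ('b'): window [6,6] length 1
  Position 7 ('d'): window [6,7] length 2
Longest substring with no repeats: "habd" with length 4

4


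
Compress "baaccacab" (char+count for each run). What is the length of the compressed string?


Input: baaccacab
Runs:
  'b' x 1 => "b1"
  'a' x 2 => "a2"
  'c' x 2 => "c2"
  'a' x 1 => "a1"
  'c' x 1 => "c1"
  'a' x 1 => "a1"
  'b' x 1 => "b1"
Compressed: "b1a2c2a1c1a1b1"
Compressed length: 14

14


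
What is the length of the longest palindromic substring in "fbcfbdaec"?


Input: "fbcfbdaec"
Checking substrings for palindromes:
  No multi-char palindromic substrings found
Longest palindromic substring: "f" with length 1

1


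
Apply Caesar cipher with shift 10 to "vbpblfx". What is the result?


Caesar cipher: shift "vbpblfx" by 10
  'v' (pos 21) + 10 = pos 5 = 'f'
  'b' (pos 1) + 10 = pos 11 = 'l'
  'p' (pos 15) + 10 = pos 25 = 'z'
  'b' (pos 1) + 10 = pos 11 = 'l'
  'l' (pos 11) + 10 = pos 21 = 'v'
  'f' (pos 5) + 10 = pos 15 = 'p'
  'x' (pos 23) + 10 = pos 7 = 'h'
Result: flzlvph

flzlvph


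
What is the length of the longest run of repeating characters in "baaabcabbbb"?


Input: "baaabcabbbb"
Scanning for longest run:
  Position 1 ('a'): new char, reset run to 1
  Position 2 ('a'): continues run of 'a', length=2
  Position 3 ('a'): continues run of 'a', length=3
  Position 4 ('b'): new char, reset run to 1
  Position 5 ('c'): new char, reset run to 1
  Position 6 ('a'): new char, reset run to 1
  Position 7 ('b'): new char, reset run to 1
  Position 8 ('b'): continues run of 'b', length=2
  Position 9 ('b'): continues run of 'b', length=3
  Position 10 ('b'): continues run of 'b', length=4
Longest run: 'b' with length 4

4


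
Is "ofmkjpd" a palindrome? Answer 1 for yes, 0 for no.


Input: ofmkjpd
Reversed: dpjkmfo
  Compare pos 0 ('o') with pos 6 ('d'): MISMATCH
  Compare pos 1 ('f') with pos 5 ('p'): MISMATCH
  Compare pos 2 ('m') with pos 4 ('j'): MISMATCH
Result: not a palindrome

0


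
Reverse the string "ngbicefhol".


Input: ngbicefhol
Reading characters right to left:
  Position 9: 'l'
  Position 8: 'o'
  Position 7: 'h'
  Position 6: 'f'
  Position 5: 'e'
  Position 4: 'c'
  Position 3: 'i'
  Position 2: 'b'
  Position 1: 'g'
  Position 0: 'n'
Reversed: lohfecibgn

lohfecibgn


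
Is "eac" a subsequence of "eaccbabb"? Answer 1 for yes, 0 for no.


Check if "eac" is a subsequence of "eaccbabb"
Greedy scan:
  Position 0 ('e'): matches sub[0] = 'e'
  Position 1 ('a'): matches sub[1] = 'a'
  Position 2 ('c'): matches sub[2] = 'c'
  Position 3 ('c'): no match needed
  Position 4 ('b'): no match needed
  Position 5 ('a'): no match needed
  Position 6 ('b'): no match needed
  Position 7 ('b'): no match needed
All 3 characters matched => is a subsequence

1


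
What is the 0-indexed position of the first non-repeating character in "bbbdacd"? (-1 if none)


Input: bbbdacd
Character frequencies:
  'a': 1
  'b': 3
  'c': 1
  'd': 2
Scanning left to right for freq == 1:
  Position 0 ('b'): freq=3, skip
  Position 1 ('b'): freq=3, skip
  Position 2 ('b'): freq=3, skip
  Position 3 ('d'): freq=2, skip
  Position 4 ('a'): unique! => answer = 4

4


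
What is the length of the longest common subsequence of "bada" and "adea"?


LCS of "bada" and "adea"
DP table:
           a    d    e    a
      0    0    0    0    0
  b   0    0    0    0    0
  a   0    1    1    1    1
  d   0    1    2    2    2
  a   0    1    2    2    3
LCS length = dp[4][4] = 3

3


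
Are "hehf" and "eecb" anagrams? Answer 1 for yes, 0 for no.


Strings: "hehf", "eecb"
Sorted first:  efhh
Sorted second: bcee
Differ at position 0: 'e' vs 'b' => not anagrams

0


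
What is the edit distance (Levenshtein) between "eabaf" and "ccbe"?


Computing edit distance: "eabaf" -> "ccbe"
DP table:
           c    c    b    e
      0    1    2    3    4
  e   1    1    2    3    3
  a   2    2    2    3    4
  b   3    3    3    2    3
  a   4    4    4    3    3
  f   5    5    5    4    4
Edit distance = dp[5][4] = 4

4


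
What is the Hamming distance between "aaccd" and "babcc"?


Comparing "aaccd" and "babcc" position by position:
  Position 0: 'a' vs 'b' => differ
  Position 1: 'a' vs 'a' => same
  Position 2: 'c' vs 'b' => differ
  Position 3: 'c' vs 'c' => same
  Position 4: 'd' vs 'c' => differ
Total differences (Hamming distance): 3

3


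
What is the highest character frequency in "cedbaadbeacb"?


Input: cedbaadbeacb
Character counts:
  'a': 3
  'b': 3
  'c': 2
  'd': 2
  'e': 2
Maximum frequency: 3

3


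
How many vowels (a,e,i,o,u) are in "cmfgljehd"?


Input: cmfgljehd
Checking each character:
  'c' at position 0: consonant
  'm' at position 1: consonant
  'f' at position 2: consonant
  'g' at position 3: consonant
  'l' at position 4: consonant
  'j' at position 5: consonant
  'e' at position 6: vowel (running total: 1)
  'h' at position 7: consonant
  'd' at position 8: consonant
Total vowels: 1

1


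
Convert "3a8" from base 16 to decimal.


Input: "3a8" in base 16
Positional expansion:
  Digit '3' (value 3) x 16^2 = 768
  Digit 'a' (value 10) x 16^1 = 160
  Digit '8' (value 8) x 16^0 = 8
Sum = 936

936


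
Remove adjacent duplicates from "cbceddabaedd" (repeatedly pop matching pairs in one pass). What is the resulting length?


Input: cbceddabaedd
Stack-based adjacent duplicate removal:
  Read 'c': push. Stack: c
  Read 'b': push. Stack: cb
  Read 'c': push. Stack: cbc
  Read 'e': push. Stack: cbce
  Read 'd': push. Stack: cbced
  Read 'd': matches stack top 'd' => pop. Stack: cbce
  Read 'a': push. Stack: cbcea
  Read 'b': push. Stack: cbceab
  Read 'a': push. Stack: cbceaba
  Read 'e': push. Stack: cbceabae
  Read 'd': push. Stack: cbceabaed
  Read 'd': matches stack top 'd' => pop. Stack: cbceabae
Final stack: "cbceabae" (length 8)

8


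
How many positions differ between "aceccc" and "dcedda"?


Comparing "aceccc" and "dcedda" position by position:
  Position 0: 'a' vs 'd' => DIFFER
  Position 1: 'c' vs 'c' => same
  Position 2: 'e' vs 'e' => same
  Position 3: 'c' vs 'd' => DIFFER
  Position 4: 'c' vs 'd' => DIFFER
  Position 5: 'c' vs 'a' => DIFFER
Positions that differ: 4

4


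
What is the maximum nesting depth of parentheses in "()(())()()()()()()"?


Input: "()(())()()()()()()"
Tracking depth:
  Position 0 '(': depth becomes 1
  Position 1 ')': depth becomes 0
  Position 2 '(': depth becomes 1
  Position 3 '(': depth becomes 2
  Position 4 ')': depth becomes 1
  Position 5 ')': depth becomes 0
  Position 6 '(': depth becomes 1
  Position 7 ')': depth becomes 0
  Position 8 '(': depth becomes 1
  Position 9 ')': depth becomes 0
  Position 10 '(': depth becomes 1
  Position 11 ')': depth becomes 0
  Position 12 '(': depth becomes 1
  Position 13 ')': depth becomes 0
  Position 14 '(': depth becomes 1
  Position 15 ')': depth becomes 0
  Position 16 '(': depth becomes 1
  Position 17 ')': depth becomes 0
Maximum depth reached: 2

2


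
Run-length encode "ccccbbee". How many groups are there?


Input: ccccbbee
Scanning for consecutive runs:
  Group 1: 'c' x 4 (positions 0-3)
  Group 2: 'b' x 2 (positions 4-5)
  Group 3: 'e' x 2 (positions 6-7)
Total groups: 3

3


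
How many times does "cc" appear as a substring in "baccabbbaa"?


Searching for "cc" in "baccabbbaa"
Scanning each position:
  Position 0: "ba" => no
  Position 1: "ac" => no
  Position 2: "cc" => MATCH
  Position 3: "ca" => no
  Position 4: "ab" => no
  Position 5: "bb" => no
  Position 6: "bb" => no
  Position 7: "ba" => no
  Position 8: "aa" => no
Total occurrences: 1

1


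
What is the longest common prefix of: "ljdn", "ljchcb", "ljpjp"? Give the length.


Words: ljdn, ljchcb, ljpjp
  Position 0: all 'l' => match
  Position 1: all 'j' => match
  Position 2: ('d', 'c', 'p') => mismatch, stop
LCP = "lj" (length 2)

2


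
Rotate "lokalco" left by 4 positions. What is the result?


Input: "lokalco", rotate left by 4
First 4 characters: "loka"
Remaining characters: "lco"
Concatenate remaining + first: "lco" + "loka" = "lcoloka"

lcoloka


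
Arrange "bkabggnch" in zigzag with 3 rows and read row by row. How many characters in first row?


Zigzag "bkabggnch" into 3 rows:
Placing characters:
  'b' => row 0
  'k' => row 1
  'a' => row 2
  'b' => row 1
  'g' => row 0
  'g' => row 1
  'n' => row 2
  'c' => row 1
  'h' => row 0
Rows:
  Row 0: "bgh"
  Row 1: "kbgc"
  Row 2: "an"
First row length: 3

3


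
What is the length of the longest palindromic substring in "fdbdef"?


Input: "fdbdef"
Checking substrings for palindromes:
  [1:4] "dbd" (len 3) => palindrome
Longest palindromic substring: "dbd" with length 3

3


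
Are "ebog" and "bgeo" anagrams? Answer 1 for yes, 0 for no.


Strings: "ebog", "bgeo"
Sorted first:  bego
Sorted second: bego
Sorted forms match => anagrams

1


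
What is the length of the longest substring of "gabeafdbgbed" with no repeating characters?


Input: "gabeafdbgbed"
Sliding window (track last position of each char):
  Position 0 ('g'): window [0,0] length 1 -- new best
  Position 1 ('a'): window [0,1] length 2 -- new best
  Position 2 ('b'): window [0,2] length 3 -- new best
  Position 3 ('e'): window [0,3] length 4 -- new best
  Position 4 ('a'): repeat (last at 1), move window start to 2
  Position 4 ('a'): window [2,4] length 3
  Position 5 ('f'): window [2,5] length 4
  Position 6 ('d'): window [2,6] length 5 -- new best
  Position 7 ('b'): repeat (last at 2), move window start to 3
  Position 7 ('b'): window [3,7] length 5
  Position 8 ('g'): window [3,8] length 6 -- new best
  Position 9 ('b'): repeat (last at 7), move window start to 8
  Position 9 ('b'): window [8,9] length 2
  Position 10 ('e'): window [8,10] length 3
  Position 11 ('d'): window [8,11] length 4
Longest substring with no repeats: "eafdbg" with length 6

6


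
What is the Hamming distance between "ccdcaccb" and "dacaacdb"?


Comparing "ccdcaccb" and "dacaacdb" position by position:
  Position 0: 'c' vs 'd' => differ
  Position 1: 'c' vs 'a' => differ
  Position 2: 'd' vs 'c' => differ
  Position 3: 'c' vs 'a' => differ
  Position 4: 'a' vs 'a' => same
  Position 5: 'c' vs 'c' => same
  Position 6: 'c' vs 'd' => differ
  Position 7: 'b' vs 'b' => same
Total differences (Hamming distance): 5

5


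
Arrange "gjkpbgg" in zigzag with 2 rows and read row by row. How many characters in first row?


Zigzag "gjkpbgg" into 2 rows:
Placing characters:
  'g' => row 0
  'j' => row 1
  'k' => row 0
  'p' => row 1
  'b' => row 0
  'g' => row 1
  'g' => row 0
Rows:
  Row 0: "gkbg"
  Row 1: "jpg"
First row length: 4

4


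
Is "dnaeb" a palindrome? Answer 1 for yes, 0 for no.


Input: dnaeb
Reversed: beand
  Compare pos 0 ('d') with pos 4 ('b'): MISMATCH
  Compare pos 1 ('n') with pos 3 ('e'): MISMATCH
Result: not a palindrome

0


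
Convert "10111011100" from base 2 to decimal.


Input: "10111011100" in base 2
Positional expansion:
  Digit '1' (value 1) x 2^10 = 1024
  Digit '0' (value 0) x 2^9 = 0
  Digit '1' (value 1) x 2^8 = 256
  Digit '1' (value 1) x 2^7 = 128
  Digit '1' (value 1) x 2^6 = 64
  Digit '0' (value 0) x 2^5 = 0
  Digit '1' (value 1) x 2^4 = 16
  Digit '1' (value 1) x 2^3 = 8
  Digit '1' (value 1) x 2^2 = 4
  Digit '0' (value 0) x 2^1 = 0
  Digit '0' (value 0) x 2^0 = 0
Sum = 1500

1500


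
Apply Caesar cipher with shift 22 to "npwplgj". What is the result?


Caesar cipher: shift "npwplgj" by 22
  'n' (pos 13) + 22 = pos 9 = 'j'
  'p' (pos 15) + 22 = pos 11 = 'l'
  'w' (pos 22) + 22 = pos 18 = 's'
  'p' (pos 15) + 22 = pos 11 = 'l'
  'l' (pos 11) + 22 = pos 7 = 'h'
  'g' (pos 6) + 22 = pos 2 = 'c'
  'j' (pos 9) + 22 = pos 5 = 'f'
Result: jlslhcf

jlslhcf


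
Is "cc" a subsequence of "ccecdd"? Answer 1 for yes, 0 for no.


Check if "cc" is a subsequence of "ccecdd"
Greedy scan:
  Position 0 ('c'): matches sub[0] = 'c'
  Position 1 ('c'): matches sub[1] = 'c'
  Position 2 ('e'): no match needed
  Position 3 ('c'): no match needed
  Position 4 ('d'): no match needed
  Position 5 ('d'): no match needed
All 2 characters matched => is a subsequence

1
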